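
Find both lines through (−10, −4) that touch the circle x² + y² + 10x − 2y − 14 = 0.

Write the tangent as mx − y + (−4 − m·(−10)) = 0 and set its distance from the centre to 2√10:
(5m − (5))² = 40(m² + 1)
3m² + 10m + 3 = 0, so m = −3 or m = −1/3.
With m = −3: 3x + y = −34. With m = −1/3: x + 3y = −22.

3x + y = −34 and x + 3y = −22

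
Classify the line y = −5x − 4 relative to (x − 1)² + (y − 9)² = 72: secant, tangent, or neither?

Substituting the line into the circle gives 26x² + 128x + 98 = 0.
Δ = 16384 − 10192 = 6192.
Two real roots: the line is a secant.

secant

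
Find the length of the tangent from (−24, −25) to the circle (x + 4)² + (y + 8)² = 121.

The centre is (−4, −8) and r = 11. The square of the distance from P to the centre is 400 + 289 = 689.
Power of the point: PT² = |PO|² − r² = 568, so PT = 2√142.

2√142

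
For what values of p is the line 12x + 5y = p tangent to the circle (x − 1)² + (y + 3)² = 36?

p = −81 or p = 75

Tangency holds when the distance from the centre (1, −3) to the line equals the radius 6:
|12·1 + 5·(−3) − p| / √169 = 6
|p − (−3)| = 6·13, so p = 75 or p = −81.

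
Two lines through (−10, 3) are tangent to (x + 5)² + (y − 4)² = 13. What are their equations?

3x − 2y = −36 and 2x + 3y = −11

Let a tangent through (−10, 3) have slope m. Its distance from (−5, 4) must equal √13:
(5m − (1))² = 13(m² + 1)
6m² − 5m − 6 = 0, so m = 3/2 or m = −2/3.
With m = 3/2: 3x − 2y = −36. With m = −2/3: 2x + 3y = −11.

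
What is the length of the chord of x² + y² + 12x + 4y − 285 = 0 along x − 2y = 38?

The distance from (−6, −2) to the line is 40/√5, and r² = 325.
Half the chord is √(r² − d²) = √(5), so the full chord is 2√5.

2√5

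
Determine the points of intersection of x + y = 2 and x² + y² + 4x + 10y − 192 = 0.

From the line, y = −x + 2. Substituting:
2x² − 10x − 168 = 0  ⟹  x² − 5x − 84 = 0
x = 12 or x = −7, giving (12, −10) and (−7, 9).

(−7, 9) and (12, −10)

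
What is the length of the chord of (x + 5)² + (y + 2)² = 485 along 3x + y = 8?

13√10

Substitute y = −3x + 8:
10x² − 50x − 360 = 0  ⟹  x² − 5x − 36 = 0
x = 9 or x = −4, giving (9, −19) and (−4, 20).
Chord length = distance between (9, −19) and (−4, 20) = √1690 = 13√10.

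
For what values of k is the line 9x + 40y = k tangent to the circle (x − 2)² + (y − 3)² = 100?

For a tangent, require d(centre, line) = r = 10.
|9·2 + 40·3 − k| / √1681 = 10
|k − (138)| = 10·41, so k = 548 or k = −272.

k = −272 or k = 548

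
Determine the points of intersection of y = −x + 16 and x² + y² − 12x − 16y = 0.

Substitute y = −x + 16:
2x² − 28x = 0  ⟹  x² − 14x = 0
x = 14 or x = 0, giving (14, 2) and (0, 16).

(0, 16) and (14, 2)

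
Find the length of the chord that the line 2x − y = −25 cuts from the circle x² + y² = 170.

6√5

From the line, y = 2x + 25. Substituting:
5x² + 100x + 455 = 0  ⟹  x² + 20x + 91 = 0
x = −7 or x = −13, giving (−7, 11) and (−13, −1).
|(−7, 11) − (−13, −1)| = √((6)² + (12)²) = 6√5.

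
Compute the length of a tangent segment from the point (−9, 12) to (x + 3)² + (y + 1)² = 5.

With centre O = (−3, −1), |OP|² = 205 and r² = 5.
By the tangent–radius right angle, tangent length = √(|PO|² − r²) = √200 = 10√2.

10√2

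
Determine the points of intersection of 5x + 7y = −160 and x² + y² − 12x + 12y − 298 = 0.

Express y = (−160 − 5x)/7 and substitute into the circle:
74x² + 592x − 2442 = 0  ⟹  x² + 8x − 33 = 0
x = 3 or x = −11, giving (3, −25) and (−11, −15).

(−11, −15) and (3, −25)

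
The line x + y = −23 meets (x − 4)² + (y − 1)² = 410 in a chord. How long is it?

6√2

Centre (4, 1), r² = 410. Perpendicular distance d from centre to line = |28| / √2 = 28/√2.
Half the chord is √(r² − d²) = √(18), so the full chord is 6√2.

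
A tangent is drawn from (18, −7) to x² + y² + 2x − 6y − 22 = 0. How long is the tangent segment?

√429

With centre O = (−1, 3), |OP|² = 461 and r² = 32.
The tangent meets the radius at right angles, so tangent² = |PO|² − r² = 461 − 32 = 429.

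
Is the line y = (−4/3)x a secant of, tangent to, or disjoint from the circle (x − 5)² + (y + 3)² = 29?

secant

Centre (5, −3), r² = 29. Distance² from centre to line = (11)²/25 = 121/25.
Since d² < r², the line cuts the circle twice.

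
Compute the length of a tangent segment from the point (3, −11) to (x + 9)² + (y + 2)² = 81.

12

Centre (−9, −2), r² = 81. |PO|² = (12)² + (−9)² = 225.
Power of the point: PT² = |PO|² − r² = 144, so PT = 12.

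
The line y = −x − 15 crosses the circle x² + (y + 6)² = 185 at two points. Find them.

(−13, −2) and (4, −19)

Substitute y = −x − 15:
2x² + 18x − 104 = 0  ⟹  x² + 9x − 52 = 0
x = 4 or x = −13, giving (4, −19) and (−13, −2).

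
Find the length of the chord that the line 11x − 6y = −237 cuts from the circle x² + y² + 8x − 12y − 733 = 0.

4√157

From the line, y = (237 + 11x)/6. Substituting:
157x² + 4710x + 12717 = 0  ⟹  x² + 30x + 81 = 0
x = −3 or x = −27, giving (−3, 34) and (−27, −10).
Chord length = distance between (−3, 34) and (−27, −10) = √2512 = 4√157.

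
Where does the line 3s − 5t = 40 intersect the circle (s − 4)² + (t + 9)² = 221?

(−10, −14) and (15, 1)

Substitute t = (−40 + 3s)/5:
34s² − 170s − 5100 = 0  ⟹  s² − 5s − 150 = 0
s = 15 or s = −10, giving (15, 1) and (−10, −14).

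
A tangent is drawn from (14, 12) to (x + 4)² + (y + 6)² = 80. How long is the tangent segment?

The centre is (−4, −6) and r = 4√5. The square of the distance from P to the centre is 324 + 324 = 648.
Power of the point: PT² = |PO|² − r² = 568, so PT = 2√142.

2√142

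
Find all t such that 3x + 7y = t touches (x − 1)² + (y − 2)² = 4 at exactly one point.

t = 17 ± 2√58

Tangency holds when the distance from the centre (1, 2) to the line equals the radius 2:
|3·1 + 7·2 − t| / √58 = 2
|t − (17)| = 2√58.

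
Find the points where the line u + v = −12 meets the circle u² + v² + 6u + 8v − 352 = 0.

(−19, 7) and (8, −20)

Express v = −u − 12 and substitute into the circle:
2u² + 22u − 304 = 0  ⟹  u² + 11u − 152 = 0
u = 8 or u = −19, giving (8, −20) and (−19, 7).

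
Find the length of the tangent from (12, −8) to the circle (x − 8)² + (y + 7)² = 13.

With centre O = (8, −7), |OP|² = 17 and r² = 13.
The tangent meets the radius at right angles, so tangent² = |PO|² − r² = 17 − 13 = 4.

2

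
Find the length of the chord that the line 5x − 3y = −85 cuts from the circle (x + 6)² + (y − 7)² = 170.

4√34

The distance from (−6, 7) to the line is 34/√34, and r² = 170.
Half the chord is √(r² − d²) = √(136), so the full chord is 4√34.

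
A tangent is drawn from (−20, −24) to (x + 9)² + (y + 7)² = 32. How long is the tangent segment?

3√42

Centre (−9, −7), r² = 32. |PO|² = (−11)² + (−17)² = 410.
By the tangent–radius right angle, tangent length = √(|PO|² − r²) = √378 = 3√42.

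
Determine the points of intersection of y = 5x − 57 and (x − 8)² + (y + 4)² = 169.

(8, −17) and (13, 8)

Substitute y = 5x − 57:
26x² − 546x + 2704 = 0  ⟹  x² − 21x + 104 = 0
x = 13 or x = 8, giving (13, 8) and (8, −17).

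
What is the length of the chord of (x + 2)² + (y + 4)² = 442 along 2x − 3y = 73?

6√13

Substitute y = (−73 + 2x)/3:
13x² − 208x − 221 = 0  ⟹  x² − 16x − 17 = 0
x = 17 or x = −1, giving (17, −13) and (−1, −25).
Chord length = distance between (17, −13) and (−1, −25) = √468 = 6√13.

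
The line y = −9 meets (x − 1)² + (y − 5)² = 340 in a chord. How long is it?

Centre (1, 5), r² = 340. Perpendicular distance d from centre to line = |14| / √1 = 14.
Chord = 2√(r² − d²) = 2·√(144) = 24.

24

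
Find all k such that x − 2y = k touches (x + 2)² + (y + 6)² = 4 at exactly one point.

The line touches the circle iff its distance from (−2, −6) is 2:
|1·(−2) − 2·(−6) − k| / √5 = 2
|k − (10)| = 2√5.

k = 10 ± 2√5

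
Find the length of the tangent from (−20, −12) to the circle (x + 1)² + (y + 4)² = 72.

√353

With centre O = (−1, −4), |OP|² = 425 and r² = 72.
The tangent meets the radius at right angles, so tangent² = |PO|² − r² = 425 − 72 = 353.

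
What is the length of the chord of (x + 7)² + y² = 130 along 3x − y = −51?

Substitute y = 3x + 51:
10x² + 320x + 2520 = 0  ⟹  x² + 32x + 252 = 0
x = −14 or x = −18, giving (−14, 9) and (−18, −3).
|(−14, 9) − (−18, −3)| = √((4)² + (12)²) = 4√10.

4√10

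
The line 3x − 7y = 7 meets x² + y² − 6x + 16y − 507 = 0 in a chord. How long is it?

The distance from (3, −8) to the line is 58/√58, and r² = 580.
Chord = 2√(r² − d²) = 2·√(522) = 6√58.

6√58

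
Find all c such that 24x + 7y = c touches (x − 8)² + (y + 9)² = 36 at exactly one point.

The line touches the circle iff its distance from (8, −9) is 6:
|24·8 + 7·(−9) − c| / √625 = 6
|c − (129)| = 6·25, so c = 279 or c = −21.

c = −21 or c = 279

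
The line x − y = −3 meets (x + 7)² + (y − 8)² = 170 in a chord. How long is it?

14√2

Centre (−7, 8), r² = 170. Perpendicular distance d from centre to line = |−12| / √2 = 12/√2.
Chord = 2√(r² − d²) = 2·√(98) = 14√2.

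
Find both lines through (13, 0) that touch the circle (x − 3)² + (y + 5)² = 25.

A line y − (0) = m(x − (13)) is tangent when its distance from (3, −5) is 5:
[m·(−10) − (−5)]² = 25(m² + 1)
3m² − 4m = 0, so m = 0 or m = 4/3.
Through (13, 0) these give y = 0 and 4x − 3y = 52.

y = 0 and 4x − 3y = 52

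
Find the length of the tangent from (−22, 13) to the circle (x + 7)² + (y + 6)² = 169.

√417

Centre (−7, −6), r² = 169. |PO|² = (−15)² + (19)² = 586.
The tangent meets the radius at right angles, so tangent² = |PO|² − r² = 586 − 169 = 417.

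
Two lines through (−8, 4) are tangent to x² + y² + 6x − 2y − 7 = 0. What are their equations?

4x + y = −28 and x − 4y = −24

Write the tangent as mx − y + (4 − m·(−8)) = 0 and set its distance from the centre to √17:
[m·(5) − (−3)]² = 17(m² + 1)
4m² + 15m − 4 = 0, so m = −4 or m = 1/4.
Through (−8, 4) these give 4x + y = −28 and x − 4y = −24.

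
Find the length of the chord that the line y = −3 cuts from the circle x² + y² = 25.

8

The distance from (0, 0) to the line is 3, and r² = 25.
Chord = 2√(r² − d²) = 2·√(16) = 8.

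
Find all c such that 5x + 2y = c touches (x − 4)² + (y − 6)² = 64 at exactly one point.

c = 32 ± 8√29

Tangency holds when the distance from the centre (4, 6) to the line equals the radius 8:
|5·4 + 2·6 − c| / √29 = 8
|c − (32)| = 8√29.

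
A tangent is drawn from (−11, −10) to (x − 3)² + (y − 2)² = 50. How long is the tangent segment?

The centre is (3, 2) and r = 5√2. The square of the distance from P to the centre is 196 + 144 = 340.
By the tangent–radius right angle, tangent length = √(|PO|² − r²) = √290.

√290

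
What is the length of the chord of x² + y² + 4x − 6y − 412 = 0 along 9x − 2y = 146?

Centre (−2, 3), r² = 425. Perpendicular distance d from centre to line = |−170| / √85 = 170/√85.
Chord = 2√(r² − d²) = 2·√(85) = 2√85.

2√85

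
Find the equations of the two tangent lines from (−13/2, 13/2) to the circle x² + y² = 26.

x + 5y = 26 and 5x + y = −26

Let a tangent through (−13/2, 13/2) have slope m. Its distance from (0, 0) must equal √26:
[m·(13/2) − (−13/2)]² = 26(m² + 1)
5m² + 26m + 5 = 0, so m = −1/5 or m = −5.
With m = −1/5: x + 5y = 26. With m = −5: 5x + y = −26.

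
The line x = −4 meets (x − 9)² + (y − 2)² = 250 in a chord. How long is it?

18

Centre (9, 2), r² = 250. Perpendicular distance d from centre to line = |13| / √1 = 13.
Chord = 2√(r² − d²) = 2·√(81) = 18.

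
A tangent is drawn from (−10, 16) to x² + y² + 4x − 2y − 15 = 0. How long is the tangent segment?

√269

Centre (−2, 1), r² = 20. |PO|² = (−8)² + (15)² = 289.
By the tangent–radius right angle, tangent length = √(|PO|² − r²) = √269.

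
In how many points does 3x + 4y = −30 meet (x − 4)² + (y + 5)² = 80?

Substituting the line into the circle gives 25x² − 68x − 924 = 0.
Δ = 4624 − (−92400) = 97024.
Two real roots: the line is a secant.

2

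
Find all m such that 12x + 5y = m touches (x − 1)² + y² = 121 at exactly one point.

Tangency holds when the distance from the centre (1, 0) to the line equals the radius 11:
|12·1 + 5·0 − m| / √169 = 11
|m − (12)| = 11·13, so m = 155 or m = −131.

m = −131 or m = 155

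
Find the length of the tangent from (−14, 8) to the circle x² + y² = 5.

√255

The centre is (0, 0) and r = √5. The square of the distance from P to the centre is 196 + 64 = 260.
The tangent meets the radius at right angles, so tangent² = |PO|² − r² = 260 − 5 = 255.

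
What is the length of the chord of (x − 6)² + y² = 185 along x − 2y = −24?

2√5

Express y = (24 + x)/2 and substitute into the circle:
5x² − 20 = 0  ⟹  x² − 4 = 0
x = 2 or x = −2, giving (2, 13) and (−2, 11).
|(2, 13) − (−2, 11)| = √((4)² + (2)²) = 2√5.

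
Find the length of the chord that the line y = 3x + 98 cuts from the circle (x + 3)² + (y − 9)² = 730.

6√10

From the line, y = 3x + 98. Substituting:
10x² + 540x + 7200 = 0  ⟹  x² + 54x + 720 = 0
x = −24 or x = −30, giving (−24, 26) and (−30, 8).
Chord length = distance between (−24, 26) and (−30, 8) = √360 = 6√10.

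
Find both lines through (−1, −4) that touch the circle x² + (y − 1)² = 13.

3x + 2y = −11 and 2x − 3y = 10

Let a tangent through (−1, −4) have slope m. Its distance from (0, 1) must equal √13:
(1m − (5))² = 13(m² + 1)
6m² + 5m − 6 = 0, so m = −3/2 or m = 2/3.
With m = −3/2: 3x + 2y = −11. With m = 2/3: 2x − 3y = 10.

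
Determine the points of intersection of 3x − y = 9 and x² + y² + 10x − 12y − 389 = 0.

From the line, y = 3x − 9. Substituting:
10x² − 80x − 200 = 0  ⟹  x² − 8x − 20 = 0
x = 10 or x = −2, giving (10, 21) and (−2, −15).

(−2, −15) and (10, 21)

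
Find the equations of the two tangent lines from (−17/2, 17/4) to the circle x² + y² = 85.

7x − 6y = −85 and 9x − 2y = −85

Let a tangent through (−17/2, 17/4) have slope m. Its distance from (0, 0) must equal √85:
(17/2m − (−17/4))² = 85(m² + 1)
12m² − 68m + 63 = 0, so m = 7/6 or m = 9/2.
Through (−17/2, 17/4) these give 7x − 6y = −85 and 9x − 2y = −85.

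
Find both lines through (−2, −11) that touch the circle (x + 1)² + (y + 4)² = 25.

Let a tangent through (−2, −11) have slope m. Its distance from (−1, −4) must equal 5:
[m·(1) − (7)]² = 25(m² + 1)
12m² + 7m − 12 = 0, so m = −4/3 or m = 3/4.
With m = −4/3: 4x + 3y = −41. With m = 3/4: 3x − 4y = 38.

4x + 3y = −41 and 3x − 4y = 38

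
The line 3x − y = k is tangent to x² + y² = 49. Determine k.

k = ±7√10

The line touches the circle iff its distance from (0, 0) is 7:
|3·0 − 1·0 − k| / √10 = 7
|k| = 7√10.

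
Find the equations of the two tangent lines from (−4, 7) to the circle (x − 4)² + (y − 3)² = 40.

3x + y = −5 and x − 3y = −25

A line y − (7) = m(x − (−4)) is tangent when its distance from (4, 3) is 2√10:
(8m − (−4))² = 40(m² + 1)
3m² + 8m − 3 = 0, so m = −3 or m = 1/3.
With m = −3: 3x + y = −5. With m = 1/3: x − 3y = −25.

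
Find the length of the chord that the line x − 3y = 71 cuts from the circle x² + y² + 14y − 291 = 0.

6√10

The distance from (0, −7) to the line is 50/√10, and r² = 340.
Half the chord is √(r² − d²) = √(90), so the full chord is 6√10.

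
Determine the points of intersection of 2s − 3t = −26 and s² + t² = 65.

Substitute t = (26 + 2s)/3:
13s² + 104s + 91 = 0  ⟹  s² + 8s + 7 = 0
s = −1 or s = −7, giving (−1, 8) and (−7, 4).

(−7, 4) and (−1, 8)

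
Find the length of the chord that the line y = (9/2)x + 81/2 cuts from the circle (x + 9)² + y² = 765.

6√85

Substitute y = (81 + 9x)/2:
85x² + 1530x + 3825 = 0  ⟹  x² + 18x + 45 = 0
x = −3 or x = −15, giving (−3, 27) and (−15, −27).
|(−3, 27) − (−15, −27)| = √((12)² + (54)²) = 6√85.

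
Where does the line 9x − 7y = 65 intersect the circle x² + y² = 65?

(1, −8) and (8, 1)

Substitute y = (−65 + 9x)/7:
130x² − 1170x + 1040 = 0  ⟹  x² − 9x + 8 = 0
x = 8 or x = 1, giving (8, 1) and (1, −8).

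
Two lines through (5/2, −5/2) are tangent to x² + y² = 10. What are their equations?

A line y − (−5/2) = m(x − (5/2)) is tangent when its distance from (0, 0) is √10:
(−5/2m − (5/2))² = 10(m² + 1)
3m² − 10m + 3 = 0, so m = 1/3 or m = 3.
With m = 1/3: x − 3y = 10. With m = 3: 3x − y = 10.

x − 3y = 10 and 3x − y = 10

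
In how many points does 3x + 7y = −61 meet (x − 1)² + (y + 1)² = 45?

Substituting the line into the circle gives 58x² + 226x + 760 = 0.
Δ = 51076 − 176320 = −125244.
No real roots: the line does not meet the circle.

0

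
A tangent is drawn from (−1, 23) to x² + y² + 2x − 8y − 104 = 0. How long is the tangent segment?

4√15

With centre O = (−1, 4), |OP|² = 361 and r² = 121.
By the tangent–radius right angle, tangent length = √(|PO|² − r²) = √240 = 4√15.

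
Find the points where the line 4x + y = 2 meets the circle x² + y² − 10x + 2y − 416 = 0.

Substitute y = −4x + 2:
17x² − 34x − 408 = 0  ⟹  x² − 2x − 24 = 0
x = 6 or x = −4, giving (6, −22) and (−4, 18).

(−4, 18) and (6, −22)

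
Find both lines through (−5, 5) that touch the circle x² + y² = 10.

3x + y = −10 and x + 3y = 10

A line y − (5) = m(x − (−5)) is tangent when its distance from (0, 0) is √10:
[m·(5) − (−5)]² = 10(m² + 1)
3m² + 10m + 3 = 0, so m = −3 or m = −1/3.
Through (−5, 5) these give 3x + y = −10 and x + 3y = 10.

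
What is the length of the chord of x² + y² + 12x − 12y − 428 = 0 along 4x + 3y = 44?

40

Centre (−6, 6), r² = 500. Perpendicular distance d from centre to line = |−50| / √25 = 50/√25.
Half the chord is √(r² − d²) = √(400), so the full chord is 40.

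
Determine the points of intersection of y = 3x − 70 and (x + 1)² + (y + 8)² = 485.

(16, −22) and (21, −7)

Substitute y = 3x − 70:
10x² − 370x + 3360 = 0  ⟹  x² − 37x + 336 = 0
x = 21 or x = 16, giving (21, −7) and (16, −22).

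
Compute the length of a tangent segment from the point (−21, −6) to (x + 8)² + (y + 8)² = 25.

With centre O = (−8, −8), |OP|² = 173 and r² = 25.
By the tangent–radius right angle, tangent length = √(|PO|² − r²) = √148 = 2√37.

2√37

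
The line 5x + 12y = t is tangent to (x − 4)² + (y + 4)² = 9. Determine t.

Tangency holds when the distance from the centre (4, −4) to the line equals the radius 3:
|5·4 + 12·(−4) − t| / √169 = 3
|t − (−28)| = 3·13, so t = 11 or t = −67.

t = −67 or t = 11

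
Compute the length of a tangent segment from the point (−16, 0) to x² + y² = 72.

The centre is (0, 0) and r = 6√2. The square of the distance from P to the centre is 256 + 0 = 256.
Power of the point: PT² = |PO|² − r² = 184, so PT = 2√46.

2√46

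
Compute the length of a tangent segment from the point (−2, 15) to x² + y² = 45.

The centre is (0, 0) and r = 3√5. The square of the distance from P to the centre is 4 + 225 = 229.
The tangent meets the radius at right angles, so tangent² = |PO|² − r² = 229 − 45 = 184.

2√46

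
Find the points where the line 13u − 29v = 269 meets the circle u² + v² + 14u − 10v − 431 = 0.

From the line, v = (−269 + 13u)/29. Substituting:
1010u² + 1010u − 212100 = 0  ⟹  u² + u − 210 = 0
u = 14 or u = −15, giving (14, −3) and (−15, −16).

(−15, −16) and (14, −3)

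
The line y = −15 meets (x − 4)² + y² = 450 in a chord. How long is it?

Express y = −15 and substitute into the circle:
x² − 8x − 209 = 0
x = 19 or x = −11, giving (19, −15) and (−11, −15).
Chord length = distance between (19, −15) and (−11, −15) = √900 = 30.

30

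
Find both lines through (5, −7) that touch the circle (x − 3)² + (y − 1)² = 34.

A line y − (−7) = m(x − (5)) is tangent when its distance from (3, 1) is √34:
(−2m − (8))² = 34(m² + 1)
15m² − 16m − 15 = 0, so m = −3/5 or m = 5/3.
With m = −3/5: 3x + 5y = −20. With m = 5/3: 5x − 3y = 46.

3x + 5y = −20 and 5x − 3y = 46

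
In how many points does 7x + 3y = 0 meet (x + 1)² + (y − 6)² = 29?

Centre (−1, 6), r² = 29. Distance² from centre to line = (11)²/58 = 121/58.
Since d² < r², the line cuts the circle twice.

2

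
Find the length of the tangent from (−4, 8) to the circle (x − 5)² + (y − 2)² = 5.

4√7

Centre (5, 2), r² = 5. |PO|² = (−9)² + (6)² = 117.
The tangent meets the radius at right angles, so tangent² = |PO|² − r² = 117 − 5 = 112.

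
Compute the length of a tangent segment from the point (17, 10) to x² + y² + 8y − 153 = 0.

With centre O = (0, −4), |OP|² = 485 and r² = 169.
Power of the point: PT² = |PO|² − r² = 316, so PT = 2√79.

2√79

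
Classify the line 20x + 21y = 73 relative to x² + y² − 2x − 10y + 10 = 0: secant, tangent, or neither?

secant

Substituting the line into the circle gives 841x² + 398x − 5591 = 0.
Δ = 158404 − (−18808124) = 18966528.
Two real roots: the line is a secant.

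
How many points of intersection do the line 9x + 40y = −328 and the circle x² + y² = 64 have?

d² = (9·0 + 40·0 − (−328))²/1681 = 64; r² = 64.
Since d² = r², the line is tangent.

1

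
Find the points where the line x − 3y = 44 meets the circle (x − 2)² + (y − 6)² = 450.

Substitute y = (−44 + x)/3:
10x² − 160x − 170 = 0  ⟹  x² − 16x − 17 = 0
x = 17 or x = −1, giving (17, −9) and (−1, −15).

(−1, −15) and (17, −9)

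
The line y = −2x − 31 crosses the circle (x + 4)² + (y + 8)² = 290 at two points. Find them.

Express y = −2x − 31 and substitute into the circle:
5x² + 100x + 255 = 0  ⟹  x² + 20x + 51 = 0
x = −3 or x = −17, giving (−3, −25) and (−17, 3).

(−17, 3) and (−3, −25)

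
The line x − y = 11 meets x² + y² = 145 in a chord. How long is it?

Centre (0, 0), r² = 145. Perpendicular distance d from centre to line = |−11| / √2 = 11/√2.
Chord = 2√(r² − d²) = 2·√(169/2) = 13√2.

13√2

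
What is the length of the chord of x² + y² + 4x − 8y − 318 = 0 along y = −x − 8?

24√2

From the line, y = −x − 8. Substituting:
2x² + 28x − 190 = 0  ⟹  x² + 14x − 95 = 0
x = 5 or x = −19, giving (5, −13) and (−19, 11).
|(5, −13) − (−19, 11)| = √((24)² + (−24)²) = 24√2.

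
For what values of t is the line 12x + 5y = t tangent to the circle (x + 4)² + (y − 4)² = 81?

For a tangent, require d(centre, line) = r = 9.
|12·(−4) + 5·4 − t| / √169 = 9
|t − (−28)| = 9·13, so t = 89 or t = −145.

t = −145 or t = 89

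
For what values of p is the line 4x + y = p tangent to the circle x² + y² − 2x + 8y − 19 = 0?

Tangency holds when the distance from the centre (1, −4) to the line equals the radius 6:
|4·1 + 1·(−4) − p| / √17 = 6
|p| = 6√17.

p = ±6√17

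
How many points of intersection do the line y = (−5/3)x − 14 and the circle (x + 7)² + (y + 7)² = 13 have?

Substituting the line into the circle gives 34x² + 336x + 765 = 0.
Δ = 112896 − 104040 = 8856.
Two real roots: the line is a secant.

2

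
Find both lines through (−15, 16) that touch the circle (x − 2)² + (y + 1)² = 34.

3x + 5y = 35 and 5x + 3y = −27

Let a tangent through (−15, 16) have slope m. Its distance from (2, −1) must equal √34:
[m·(17) − (−17)]² = 34(m² + 1)
15m² + 34m + 15 = 0, so m = −3/5 or m = −5/3.
With m = −3/5: 3x + 5y = 35. With m = −5/3: 5x + 3y = −27.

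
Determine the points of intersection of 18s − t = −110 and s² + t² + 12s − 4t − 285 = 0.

Substitute t = 18s + 110:
325s² + 3900s + 11375 = 0  ⟹  s² + 12s + 35 = 0
s = −5 or s = −7, giving (−5, 20) and (−7, −16).

(−7, −16) and (−5, 20)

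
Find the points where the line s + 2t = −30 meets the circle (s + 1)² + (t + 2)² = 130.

Substitute t = (−30 − s)/2:
5s² + 60s + 160 = 0  ⟹  s² + 12s + 32 = 0
s = −4 or s = −8, giving (−4, −13) and (−8, −11).

(−8, −11) and (−4, −13)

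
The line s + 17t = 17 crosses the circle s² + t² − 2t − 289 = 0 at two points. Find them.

(−17, 2) and (17, 0)

Substitute t = (17 − s)/17:
290s² − 83810 = 0  ⟹  s² − 289 = 0
s = 17 or s = −17, giving (17, 0) and (−17, 2).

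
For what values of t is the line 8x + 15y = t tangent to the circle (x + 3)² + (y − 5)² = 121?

t = −136 or t = 238

For a tangent, require d(centre, line) = r = 11.
|8·(−3) + 15·5 − t| / √289 = 11
|t − (51)| = 11·17, so t = 238 or t = −136.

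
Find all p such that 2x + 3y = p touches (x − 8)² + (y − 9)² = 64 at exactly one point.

p = 43 ± 8√13

The line touches the circle iff its distance from (8, 9) is 8:
|2·8 + 3·9 − p| / √13 = 8
|p − (43)| = 8√13.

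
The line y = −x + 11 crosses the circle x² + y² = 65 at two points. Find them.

(4, 7) and (7, 4)

Substitute y = −x + 11:
2x² − 22x + 56 = 0  ⟹  x² − 11x + 28 = 0
x = 7 or x = 4, giving (7, 4) and (4, 7).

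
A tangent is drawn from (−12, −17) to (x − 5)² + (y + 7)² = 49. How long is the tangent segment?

The centre is (5, −7) and r = 7. The square of the distance from P to the centre is 289 + 100 = 389.
By the tangent–radius right angle, tangent length = √(|PO|² − r²) = √340 = 2√85.

2√85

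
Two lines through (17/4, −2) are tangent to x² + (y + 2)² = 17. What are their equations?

4x − y = 19 and 4x + y = 15

Write the tangent as mx − y + (−2 − m·(17/4)) = 0 and set its distance from the centre to √17:
[m·(−17/4) − (0)]² = 17(m² + 1)
m² − 16 = 0, so m = 4 or m = −4.
With m = 4: 4x − y = 19. With m = −4: 4x + y = 15.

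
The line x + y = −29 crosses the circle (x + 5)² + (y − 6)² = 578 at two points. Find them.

From the line, y = −x − 29. Substituting:
2x² + 80x + 672 = 0  ⟹  x² + 40x + 336 = 0
x = −12 or x = −28, giving (−12, −17) and (−28, −1).

(−28, −1) and (−12, −17)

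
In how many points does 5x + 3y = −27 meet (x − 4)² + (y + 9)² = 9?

0

d² = (5·4 + 3·(−9) − (−27))²/34 = 200/17; r² = 9.
Since d² > r², the line lies outside the circle.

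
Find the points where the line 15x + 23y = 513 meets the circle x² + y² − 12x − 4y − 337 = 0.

(2, 21) and (25, 6)

Express y = (513 − 15x)/23 and substitute into the circle:
754x² − 20358x + 37700 = 0  ⟹  x² − 27x + 50 = 0
x = 25 or x = 2, giving (25, 6) and (2, 21).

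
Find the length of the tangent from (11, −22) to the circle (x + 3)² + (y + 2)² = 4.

Centre (−3, −2), r² = 4. |PO|² = (14)² + (−20)² = 596.
Power of the point: PT² = |PO|² − r² = 592, so PT = 4√37.

4√37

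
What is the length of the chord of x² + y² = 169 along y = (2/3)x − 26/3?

Express y = (−26 + 2x)/3 and substitute into the circle:
13x² − 104x − 845 = 0  ⟹  x² − 8x − 65 = 0
x = 13 or x = −5, giving (13, 0) and (−5, −12).
Chord length = distance between (13, 0) and (−5, −12) = √468 = 6√13.

6√13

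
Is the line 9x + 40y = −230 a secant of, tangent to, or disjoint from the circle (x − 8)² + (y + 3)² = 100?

secant

Substituting the line into the circle gives 1681x² − 23620x − 45500 = 0.
Discriminant = (−23620)² − 4·1681·(−45500) = 863846400 > 0.
Two real roots: the line is a secant.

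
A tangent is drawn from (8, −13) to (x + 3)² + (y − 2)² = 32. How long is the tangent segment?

√314

The centre is (−3, 2) and r = 4√2. The square of the distance from P to the centre is 121 + 225 = 346.
Power of the point: PT² = |PO|² − r² = 314, so PT = √314.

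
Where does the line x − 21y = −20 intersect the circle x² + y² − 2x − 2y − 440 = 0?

Express y = (20 + x)/21 and substitute into the circle:
442x² − 884x − 194480 = 0  ⟹  x² − 2x − 440 = 0
x = 22 or x = −20, giving (22, 2) and (−20, 0).

(−20, 0) and (22, 2)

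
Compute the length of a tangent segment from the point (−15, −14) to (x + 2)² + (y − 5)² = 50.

4√30

Centre (−2, 5), r² = 50. |PO|² = (−13)² + (−19)² = 530.
The tangent meets the radius at right angles, so tangent² = |PO|² − r² = 530 − 50 = 480.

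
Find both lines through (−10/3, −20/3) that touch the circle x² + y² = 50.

Write the tangent as mx − y + (−20/3 − m·(−10/3)) = 0 and set its distance from the centre to 5√2:
[m·(10/3) − (20/3)]² = 50(m² + 1)
7m² + 8m + 1 = 0, so m = −1 or m = −1/7.
Through (−10/3, −20/3) these give x + y = −10 and x + 7y = −50.

x + y = −10 and x + 7y = −50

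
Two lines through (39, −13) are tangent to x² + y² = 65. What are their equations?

4x + 7y = 65 and x + 8y = −65

Write the tangent as mx − y + (−13 − m·(39)) = 0 and set its distance from the centre to √65:
(−39m − (13))² = 65(m² + 1)
56m² + 39m + 4 = 0, so m = −4/7 or m = −1/8.
Through (39, −13) these give 4x + 7y = 65 and x + 8y = −65.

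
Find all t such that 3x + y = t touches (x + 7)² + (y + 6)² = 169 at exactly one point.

The line touches the circle iff its distance from (−7, −6) is 13:
|3·(−7) + 1·(−6) − t| / √10 = 13
|t − (−27)| = 13√10.

t = −27 ± 13√10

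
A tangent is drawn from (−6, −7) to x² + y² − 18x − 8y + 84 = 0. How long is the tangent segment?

With centre O = (9, 4), |OP|² = 346 and r² = 13.
By the tangent–radius right angle, tangent length = √(|PO|² − r²) = √333 = 3√37.

3√37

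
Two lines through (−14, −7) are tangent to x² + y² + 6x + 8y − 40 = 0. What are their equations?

7x − 4y = −70 and 4x + 7y = −105

Write the tangent as mx − y + (−7 − m·(−14)) = 0 and set its distance from the centre to √65:
[m·(11) − (3)]² = 65(m² + 1)
28m² − 33m − 28 = 0, so m = 7/4 or m = −4/7.
Through (−14, −7) these give 7x − 4y = −70 and 4x + 7y = −105.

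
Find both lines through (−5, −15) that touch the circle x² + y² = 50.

A line y − (−15) = m(x − (−5)) is tangent when its distance from (0, 0) is 5√2:
[m·(5) − (15)]² = 50(m² + 1)
m² + 6m − 7 = 0, so m = −7 or m = 1.
With m = −7: 7x + y = −50. With m = 1: x − y = 10.

7x + y = −50 and x − y = 10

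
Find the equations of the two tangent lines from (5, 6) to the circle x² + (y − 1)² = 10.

Write the tangent as mx − y + (6 − m·(5)) = 0 and set its distance from the centre to √10:
[m·(−5) − (−5)]² = 10(m² + 1)
3m² − 10m + 3 = 0, so m = 1/3 or m = 3.
With m = 1/3: x − 3y = −13. With m = 3: 3x − y = 9.

x − 3y = −13 and 3x − y = 9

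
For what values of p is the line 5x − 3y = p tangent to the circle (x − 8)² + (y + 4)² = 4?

p = 52 ± 2√34

Tangency holds when the distance from the centre (8, −4) to the line equals the radius 2:
|5·8 − 3·(−4) − p| / √34 = 2
|p − (52)| = 2√34.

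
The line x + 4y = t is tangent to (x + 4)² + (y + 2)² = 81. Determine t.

The line touches the circle iff its distance from (−4, −2) is 9:
|1·(−4) + 4·(−2) − t| / √17 = 9
|t − (−12)| = 9√17.

t = −12 ± 9√17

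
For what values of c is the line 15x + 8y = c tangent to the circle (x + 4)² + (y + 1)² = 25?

c = −153 or c = 17

Tangency holds when the distance from the centre (−4, −1) to the line equals the radius 5:
|15·(−4) + 8·(−1) − c| / √289 = 5
|c − (−68)| = 5·17, so c = 17 or c = −153.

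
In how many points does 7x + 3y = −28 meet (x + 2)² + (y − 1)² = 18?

d² = (7·(−2) + 3·1 − (−28))²/58 = 289/58; r² = 18.
Since d² < r², the line cuts the circle twice.

2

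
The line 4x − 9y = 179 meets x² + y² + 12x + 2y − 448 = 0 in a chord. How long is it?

2√97

Centre (−6, −1), r² = 485. Perpendicular distance d from centre to line = |−194| / √97 = 194/√97.
Chord = 2√(r² − d²) = 2·√(97) = 2√97.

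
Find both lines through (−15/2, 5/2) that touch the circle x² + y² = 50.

A line y − (5/2) = m(x − (−15/2)) is tangent when its distance from (0, 0) is 5√2:
[m·(15/2) − (−5/2)]² = 50(m² + 1)
m² + 6m − 7 = 0, so m = 1 or m = −7.
Through (−15/2, 5/2) these give x − y = −10 and 7x + y = −50.

x − y = −10 and 7x + y = −50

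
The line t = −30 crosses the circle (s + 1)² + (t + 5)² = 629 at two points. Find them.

Express t = −30 and substitute into the circle:
s² + 2s − 3 = 0
s = 1 or s = −3, giving (1, −30) and (−3, −30).

(−3, −30) and (1, −30)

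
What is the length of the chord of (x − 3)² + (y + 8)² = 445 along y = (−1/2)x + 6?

16√5

Express y = (12 − x)/2 and substitute into the circle:
5x² − 80x − 960 = 0  ⟹  x² − 16x − 192 = 0
x = 24 or x = −8, giving (24, −6) and (−8, 10).
|(24, −6) − (−8, 10)| = √((32)² + (−16)²) = 16√5.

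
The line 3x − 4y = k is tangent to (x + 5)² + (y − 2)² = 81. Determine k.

The line touches the circle iff its distance from (−5, 2) is 9:
|3·(−5) − 4·2 − k| / √25 = 9
|k − (−23)| = 9·5, so k = 22 or k = −68.

k = −68 or k = 22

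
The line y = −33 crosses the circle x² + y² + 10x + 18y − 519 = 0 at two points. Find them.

From the line, y = −33. Substituting:
x² + 10x − 24 = 0
x = 2 or x = −12, giving (2, −33) and (−12, −33).

(−12, −33) and (2, −33)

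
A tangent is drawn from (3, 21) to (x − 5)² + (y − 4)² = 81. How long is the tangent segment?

The centre is (5, 4) and r = 9. The square of the distance from P to the centre is 4 + 289 = 293.
Power of the point: PT² = |PO|² − r² = 212, so PT = 2√53.

2√53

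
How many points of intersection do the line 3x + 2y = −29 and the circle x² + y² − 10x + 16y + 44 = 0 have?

Centre (5, −8), r² = 45. Distance² from centre to line = (28)²/13 = 784/13.
Since d² > r², the line lies outside the circle.

0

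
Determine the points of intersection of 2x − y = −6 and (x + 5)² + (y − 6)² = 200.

Substitute y = 2x + 6:
5x² + 10x − 175 = 0  ⟹  x² + 2x − 35 = 0
x = 5 or x = −7, giving (5, 16) and (−7, −8).

(−7, −8) and (5, 16)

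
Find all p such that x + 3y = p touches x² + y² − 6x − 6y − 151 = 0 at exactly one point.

Tangency holds when the distance from the centre (3, 3) to the line equals the radius 13:
|1·3 + 3·3 − p| / √10 = 13
|p − (12)| = 13√10.

p = 12 ± 13√10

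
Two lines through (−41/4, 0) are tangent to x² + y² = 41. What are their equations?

A line y − (0) = m(x − (−41/4)) is tangent when its distance from (0, 0) is √41:
[m·(41/4) − (0)]² = 41(m² + 1)
25m² − 16 = 0, so m = 4/5 or m = −4/5.
With m = 4/5: 4x − 5y = −41. With m = −4/5: 4x + 5y = −41.

4x − 5y = −41 and 4x + 5y = −41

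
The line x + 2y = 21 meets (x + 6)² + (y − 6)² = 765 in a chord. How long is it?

Express y = (21 − x)/2 and substitute into the circle:
5x² + 30x − 2835 = 0  ⟹  x² + 6x − 567 = 0
x = 21 or x = −27, giving (21, 0) and (−27, 24).
|(21, 0) − (−27, 24)| = √((48)² + (−24)²) = 24√5.

24√5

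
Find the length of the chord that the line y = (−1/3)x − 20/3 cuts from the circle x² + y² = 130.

Express y = (−20 − x)/3 and substitute into the circle:
10x² + 40x − 770 = 0  ⟹  x² + 4x − 77 = 0
x = 7 or x = −11, giving (7, −9) and (−11, −3).
|(7, −9) − (−11, −3)| = √((18)² + (−6)²) = 6√10.

6√10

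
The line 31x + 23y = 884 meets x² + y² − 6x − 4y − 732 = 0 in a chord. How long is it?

Centre (3, 2), r² = 745. Perpendicular distance d from centre to line = |−745| / √1490 = 745/√1490.
Chord = 2√(r² − d²) = 2·√(745/2) = √1490.

√1490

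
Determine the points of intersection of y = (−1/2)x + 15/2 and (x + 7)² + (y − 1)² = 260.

Express y = (15 − x)/2 and substitute into the circle:
5x² + 30x − 675 = 0  ⟹  x² + 6x − 135 = 0
x = 9 or x = −15, giving (9, 3) and (−15, 15).

(−15, 15) and (9, 3)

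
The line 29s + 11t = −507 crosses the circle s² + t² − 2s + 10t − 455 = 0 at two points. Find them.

From the line, t = (−507 − 29s)/11. Substituting:
962s² + 25974s + 146224 = 0  ⟹  s² + 27s + 152 = 0
s = −8 or s = −19, giving (−8, −25) and (−19, 4).

(−19, 4) and (−8, −25)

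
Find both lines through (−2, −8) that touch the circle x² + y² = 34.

3x − 5y = 34 and 5x + 3y = −34

Write the tangent as mx − y + (−8 − m·(−2)) = 0 and set its distance from the centre to √34:
(2m − (8))² = 34(m² + 1)
15m² + 16m − 15 = 0, so m = 3/5 or m = −5/3.
Through (−2, −8) these give 3x − 5y = 34 and 5x + 3y = −34.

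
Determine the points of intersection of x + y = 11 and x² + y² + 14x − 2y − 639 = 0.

Express y = −x + 11 and substitute into the circle:
2x² − 6x − 540 = 0  ⟹  x² − 3x − 270 = 0
x = 18 or x = −15, giving (18, −7) and (−15, 26).

(−15, 26) and (18, −7)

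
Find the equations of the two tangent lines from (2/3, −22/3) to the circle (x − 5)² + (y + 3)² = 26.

Let a tangent through (2/3, −22/3) have slope m. Its distance from (5, −3) must equal √26:
(13/3m − (13/3))² = 26(m² + 1)
5m² + 26m + 5 = 0, so m = −5 or m = −1/5.
With m = −5: 5x + y = −4. With m = −1/5: x + 5y = −36.

5x + y = −4 and x + 5y = −36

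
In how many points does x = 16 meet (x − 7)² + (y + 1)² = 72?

0

Substituting the line into the circle gives y² + 2y + 10 = 0.
Discriminant = (2)² − 4·1·(10) = −36 < 0.
No real roots: the line does not meet the circle.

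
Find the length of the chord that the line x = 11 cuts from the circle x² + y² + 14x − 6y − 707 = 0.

The distance from (−7, 3) to the line is 18, and r² = 765.
Chord = 2√(r² − d²) = 2·√(441) = 42.

42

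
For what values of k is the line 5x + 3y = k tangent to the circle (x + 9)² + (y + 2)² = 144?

k = −51 ± 12√34

The line touches the circle iff its distance from (−9, −2) is 12:
|5·(−9) + 3·(−2) − k| / √34 = 12
|k − (−51)| = 12√34.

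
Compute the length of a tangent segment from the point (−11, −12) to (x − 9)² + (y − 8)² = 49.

√751

With centre O = (9, 8), |OP|² = 800 and r² = 49.
Power of the point: PT² = |PO|² − r² = 751, so PT = √751.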